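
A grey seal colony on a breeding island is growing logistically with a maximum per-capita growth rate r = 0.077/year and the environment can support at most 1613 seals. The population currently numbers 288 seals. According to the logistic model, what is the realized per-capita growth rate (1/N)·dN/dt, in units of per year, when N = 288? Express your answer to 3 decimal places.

0.063 per year

(1/N)·dN/dt = r(1 − N/K) = 0.077 × (1 − 288/1613).
= 0.077 × 0.82145 = 0.063252.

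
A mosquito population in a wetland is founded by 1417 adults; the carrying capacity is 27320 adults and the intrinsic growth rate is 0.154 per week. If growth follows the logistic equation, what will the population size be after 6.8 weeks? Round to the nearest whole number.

A = (K − N₀)/N₀ = (27320 − 1417)/1417 = 18.28.
N(t) = K/(1 + A·e^(−rt)) = 27320/(1 + 18.28×e^(−0.154×6.8)).
e^(−1.047) = 0.35092; denominator = 1 + 18.28×0.35092 = 7.4149.
N = 27320/7.4149 = 3684.49.

3684 adults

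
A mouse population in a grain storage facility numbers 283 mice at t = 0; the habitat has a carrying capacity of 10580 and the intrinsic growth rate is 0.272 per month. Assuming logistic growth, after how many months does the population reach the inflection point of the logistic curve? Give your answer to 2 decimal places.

Logistic growth is fastest at N = K/2 = 5290.
A = (K − N₀)/N₀ = 36.385. Set K/(1 + A·e^(−rt)) = K/2 → A·e^(−rt) = 1.
e^(−0.272t) = 1/36.385 = 0.0274837, so t = ln(36.385)/0.272 = 3.5942/0.272 = 13.214.

13.21 months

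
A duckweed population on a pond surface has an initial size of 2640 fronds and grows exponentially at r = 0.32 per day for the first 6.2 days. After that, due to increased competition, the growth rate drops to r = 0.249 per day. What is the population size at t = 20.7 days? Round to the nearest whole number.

Phase 1: N(6.2) = 2640·e^(0.32×6.2) = 2640·e^1.984 = 19197.5.
Phase 2 runs for 20.7 − 6.2 = 14.5 days at r = 0.249.
N(20.7) = 19197.5·e^(0.249×14.5) = 19197.5·e^3.611 = 710010.

710010 fronds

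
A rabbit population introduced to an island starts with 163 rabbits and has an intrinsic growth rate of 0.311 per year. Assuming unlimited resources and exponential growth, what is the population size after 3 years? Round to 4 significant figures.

N(t) = N₀·e^(rt) = 163 × e^(0.311×3) = 163 × e^0.933.
e^0.933 ≈ 2.5421, so N ≈ 163 × 2.5421 = 414.366.

414.4 rabbits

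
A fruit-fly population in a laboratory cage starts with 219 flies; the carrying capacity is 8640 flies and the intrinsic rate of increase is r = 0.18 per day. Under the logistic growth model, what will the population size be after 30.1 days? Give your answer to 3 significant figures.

7380 flies

A = (K − N₀)/N₀ = (8640 − 219)/219 = 38.452.
N(t) = K/(1 + A·e^(−rt)) = 8640/(1 + 38.452×e^(−0.18×30.1)).
e^(−5.418) = 0.004436; denominator = 1 + 38.452×0.004436 = 1.1706.
N = 8640/1.1706 = 7381.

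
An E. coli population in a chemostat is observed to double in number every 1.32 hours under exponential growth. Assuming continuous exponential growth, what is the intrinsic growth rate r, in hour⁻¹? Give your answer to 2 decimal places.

r = ln(2)/t_d = 0.6931/1.32 = 0.52511.

0.53 per hour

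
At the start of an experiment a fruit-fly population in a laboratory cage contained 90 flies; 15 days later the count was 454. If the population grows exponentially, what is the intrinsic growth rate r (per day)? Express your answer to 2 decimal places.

From N(t) = N₀·e^(rt): e^(r·15) = 454/90 = 5.0444.
r·15 = ln(5.0444) = 1.6183, so r = 1.6183/15 = 0.10789.

0.11 per day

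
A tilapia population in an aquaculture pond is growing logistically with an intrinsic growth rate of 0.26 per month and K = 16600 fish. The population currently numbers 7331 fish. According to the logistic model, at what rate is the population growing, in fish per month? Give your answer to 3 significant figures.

1060 fish per month

dN/dt = rN(1 − N/K) = 0.26 × 7331 × (1 − 7331/16600).
1 − 7331/16600 = 0.55837; dN/dt = 0.26 × 7331 × 0.55837 = 1064.3.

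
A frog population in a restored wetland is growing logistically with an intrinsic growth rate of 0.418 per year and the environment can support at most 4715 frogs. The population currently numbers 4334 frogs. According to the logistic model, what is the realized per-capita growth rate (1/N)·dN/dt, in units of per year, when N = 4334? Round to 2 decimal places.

(1/N)·dN/dt = r(1 − N/K) = 0.418 × (1 − 4334/4715).
= 0.418 × 0.080806 = 0.033777.

0.03 per year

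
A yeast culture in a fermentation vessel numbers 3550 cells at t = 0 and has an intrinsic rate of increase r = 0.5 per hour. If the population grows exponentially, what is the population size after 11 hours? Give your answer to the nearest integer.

868656 cells

N(t) = N₀·e^(rt) = 3550 × e^(0.5×11) = 3550 × e^5.5.
e^5.5 ≈ 244.69, so N ≈ 3550 × 244.69 = 868656.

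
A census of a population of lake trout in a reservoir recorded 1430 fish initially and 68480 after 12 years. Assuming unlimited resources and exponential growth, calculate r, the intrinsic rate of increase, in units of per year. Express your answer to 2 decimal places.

From N(t) = N₀·e^(rt): e^(r·12) = 68480/1430 = 47.888.
r·12 = ln(47.888) = 3.8689, so r = 3.8689/12 = 0.32241.

0.32 per year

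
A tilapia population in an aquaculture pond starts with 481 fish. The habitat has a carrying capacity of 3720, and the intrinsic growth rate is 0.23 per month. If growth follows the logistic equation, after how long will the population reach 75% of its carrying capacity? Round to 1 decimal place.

A = (K − N₀)/N₀ = (3720 − 481)/481 = 6.7339.
Solve 3720/(1 + 6.7339·e^(−0.23t)) = 2790: 1 + 6.7339·e^(−0.23t) = 1.3333, so e^(−0.23t) = 0.0495009.
−0.23·t = ln(0.0495009) = -3.0058, so t = 3.0058/0.23 = 13.069.

13.1 months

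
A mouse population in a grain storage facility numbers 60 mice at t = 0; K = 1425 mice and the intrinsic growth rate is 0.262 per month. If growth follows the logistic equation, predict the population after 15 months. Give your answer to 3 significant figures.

A = (K − N₀)/N₀ = (1425 − 60)/60 = 22.75.
N(t) = K/(1 + A·e^(−rt)) = 1425/(1 + 22.75×e^(−0.262×15)).
e^(−3.93) = 0.019644; denominator = 1 + 22.75×0.019644 = 1.4469.
N = 1425/1.4469 = 984.869.

985 mice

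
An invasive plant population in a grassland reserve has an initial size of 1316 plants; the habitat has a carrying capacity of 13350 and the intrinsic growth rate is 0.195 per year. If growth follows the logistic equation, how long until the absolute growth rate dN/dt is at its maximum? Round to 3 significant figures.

11.3 years

Logistic growth is fastest at N = K/2 = 6675.
A = (K − N₀)/N₀ = 9.1444. Set K/(1 + A·e^(−rt)) = K/2 → A·e^(−rt) = 1.
e^(−0.195t) = 1/9.1444 = 0.109357, so t = ln(9.1444)/0.195 = 2.2131/0.195 = 11.349.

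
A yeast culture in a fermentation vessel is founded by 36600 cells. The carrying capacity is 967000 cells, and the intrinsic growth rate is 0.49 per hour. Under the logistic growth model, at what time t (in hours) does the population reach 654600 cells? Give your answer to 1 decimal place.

A = (K − N₀)/N₀ = (967000 − 36600)/36600 = 25.421.
Solve 967000/(1 + 25.421·e^(−0.49t)) = 654600: 1 + 25.421·e^(−0.49t) = 1.4772, so e^(−0.49t) = 0.0187736.
−0.49·t = ln(0.0187736) = -3.9753, so t = 3.9753/0.49 = 8.1129.

8.1 hours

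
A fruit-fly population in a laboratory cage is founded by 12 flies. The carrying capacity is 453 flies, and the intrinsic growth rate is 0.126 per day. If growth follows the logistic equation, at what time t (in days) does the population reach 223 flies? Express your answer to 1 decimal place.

28.4 days

A = (K − N₀)/N₀ = (453 − 12)/12 = 36.75.
Solve 453/(1 + 36.75·e^(−0.126t)) = 223: 1 + 36.75·e^(−0.126t) = 2.0314, so e^(−0.126t) = 0.028065.
−0.126·t = ln(0.028065) = -3.5732, so t = 3.5732/0.126 = 28.359.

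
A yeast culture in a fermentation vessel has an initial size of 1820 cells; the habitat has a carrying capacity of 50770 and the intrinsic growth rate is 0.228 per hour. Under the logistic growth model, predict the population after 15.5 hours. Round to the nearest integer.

28442 cells

A = (K − N₀)/N₀ = (50770 − 1820)/1820 = 26.896.
N(t) = K/(1 + A·e^(−rt)) = 50770/(1 + 26.896×e^(−0.228×15.5)).
e^(−3.534) = 0.029188; denominator = 1 + 26.896×0.029188 = 1.785.
N = 50770/1.785 = 28442.1.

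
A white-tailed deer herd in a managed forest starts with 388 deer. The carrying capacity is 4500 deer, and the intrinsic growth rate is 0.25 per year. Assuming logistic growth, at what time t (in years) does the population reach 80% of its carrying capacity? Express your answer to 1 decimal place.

15.0 years

A = (K − N₀)/N₀ = (4500 − 388)/388 = 10.598.
Solve 4500/(1 + 10.598·e^(−0.25t)) = 3600: 1 + 10.598·e^(−0.25t) = 1.25, so e^(−0.25t) = 0.0235895.
−0.25·t = ln(0.0235895) = -3.747, so t = 3.747/0.25 = 14.988.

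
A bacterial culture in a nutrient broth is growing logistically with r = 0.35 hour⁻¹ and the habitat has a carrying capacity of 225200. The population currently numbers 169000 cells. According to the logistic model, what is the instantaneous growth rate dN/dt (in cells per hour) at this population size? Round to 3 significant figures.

14800 cells per hour

dN/dt = rN(1 − N/K) = 0.35 × 169000 × (1 − 169000/225200).
1 − 169000/225200 = 0.24956; dN/dt = 0.35 × 169000 × 0.24956 = 14761.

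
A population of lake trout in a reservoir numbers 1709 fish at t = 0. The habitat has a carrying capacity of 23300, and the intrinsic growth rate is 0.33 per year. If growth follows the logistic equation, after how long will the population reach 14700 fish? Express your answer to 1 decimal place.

9.3 years

A = (K − N₀)/N₀ = (23300 − 1709)/1709 = 12.634.
Solve 23300/(1 + 12.634·e^(−0.33t)) = 14700: 1 + 12.634·e^(−0.33t) = 1.585, so e^(−0.33t) = 0.0463074.
−0.33·t = ln(0.0463074) = -3.0725, so t = 3.0725/0.33 = 9.3105.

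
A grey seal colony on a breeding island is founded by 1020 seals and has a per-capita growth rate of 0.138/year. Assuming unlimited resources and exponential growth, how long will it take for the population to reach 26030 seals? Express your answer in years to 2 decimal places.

Set N₀·e^(rt) = 26030: e^(0.138·t) = 26030/1020 = 25.52.
0.138·t = ln(25.52) = 3.2394, so t = 3.2394/0.138 = 23.474.

23.47 years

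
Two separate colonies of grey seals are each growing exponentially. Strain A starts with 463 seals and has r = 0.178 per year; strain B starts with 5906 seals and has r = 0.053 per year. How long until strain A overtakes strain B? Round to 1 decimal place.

Set 463·e^(0.178t) = 5906·e^(0.053t).
e^((0.178 − 0.053)t) = 5906/463 → e^(0.125·t) = 12.756.
0.125·t = ln(12.756) = 2.546, so t = 2.546/0.125 = 20.368.

20.4 years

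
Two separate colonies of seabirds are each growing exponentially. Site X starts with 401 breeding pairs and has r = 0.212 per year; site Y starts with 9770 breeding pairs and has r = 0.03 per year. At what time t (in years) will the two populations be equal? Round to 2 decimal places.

Set 401·e^(0.212t) = 9770·e^(0.03t).
e^((0.212 − 0.03)t) = 9770/401 → e^(0.182·t) = 24.364.
0.182·t = ln(24.364) = 3.1931, so t = 3.1931/0.182 = 17.545.

17.54 years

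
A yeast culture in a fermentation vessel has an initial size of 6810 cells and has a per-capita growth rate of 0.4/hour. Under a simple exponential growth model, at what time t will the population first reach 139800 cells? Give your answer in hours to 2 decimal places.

7.55 hours

Set N₀·e^(rt) = 139800: e^(0.4·t) = 139800/6810 = 20.529.
0.4·t = ln(20.529) = 3.0218, so t = 3.0218/0.4 = 7.5546.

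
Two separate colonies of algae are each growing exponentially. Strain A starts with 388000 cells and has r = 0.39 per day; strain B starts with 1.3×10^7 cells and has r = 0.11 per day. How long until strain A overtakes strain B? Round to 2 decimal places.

Set 388000·e^(0.39t) = 1.3×10^7·e^(0.11t).
e^((0.39 − 0.11)t) = 1.3×10^7/388000 → e^(0.28·t) = 33.505.
0.28·t = ln(33.505) = 3.5117, so t = 3.5117/0.28 = 12.542.

12.54 days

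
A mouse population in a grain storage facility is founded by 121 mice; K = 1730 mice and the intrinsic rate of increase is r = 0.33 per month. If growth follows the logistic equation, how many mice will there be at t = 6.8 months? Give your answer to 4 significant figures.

717.8 mice

A = (K − N₀)/N₀ = (1730 − 121)/121 = 13.298.
N(t) = K/(1 + A·e^(−rt)) = 1730/(1 + 13.298×e^(−0.33×6.8)).
e^(−2.244) = 0.10603; denominator = 1 + 13.298×0.10603 = 2.41.
N = 1730/2.41 = 717.847.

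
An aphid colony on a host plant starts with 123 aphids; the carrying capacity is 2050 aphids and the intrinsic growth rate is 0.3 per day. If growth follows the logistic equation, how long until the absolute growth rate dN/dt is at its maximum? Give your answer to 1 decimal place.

Logistic growth is fastest at N = K/2 = 1025.
A = (K − N₀)/N₀ = 15.667. Set K/(1 + A·e^(−rt)) = K/2 → A·e^(−rt) = 1.
e^(−0.3t) = 1/15.667 = 0.0638298, so t = ln(15.667)/0.3 = 2.7515/0.3 = 9.1718.

9.2 days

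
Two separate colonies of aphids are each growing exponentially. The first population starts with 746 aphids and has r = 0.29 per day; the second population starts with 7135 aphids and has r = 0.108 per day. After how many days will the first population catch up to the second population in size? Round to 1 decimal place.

12.4 days

Set 746·e^(0.29t) = 7135·e^(0.108t).
e^((0.29 − 0.108)t) = 7135/746 → e^(0.182·t) = 9.5643.
0.182·t = ln(9.5643) = 2.258, so t = 2.258/0.182 = 12.407.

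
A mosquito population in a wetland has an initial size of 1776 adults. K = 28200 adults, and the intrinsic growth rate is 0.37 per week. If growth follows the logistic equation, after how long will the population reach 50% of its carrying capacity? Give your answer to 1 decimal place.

A = (K − N₀)/N₀ = (28200 − 1776)/1776 = 14.878.
Solve 28200/(1 + 14.878·e^(−0.37t)) = 14100: 1 + 14.878·e^(−0.37t) = 2, so e^(−0.37t) = 0.0672116.
−0.37·t = ln(0.0672116) = -2.6999, so t = 2.6999/0.37 = 7.2971.

7.3 weeks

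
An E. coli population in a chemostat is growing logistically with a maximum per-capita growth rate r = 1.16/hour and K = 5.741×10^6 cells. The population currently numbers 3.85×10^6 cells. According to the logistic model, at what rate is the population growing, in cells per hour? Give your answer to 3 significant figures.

dN/dt = rN(1 − N/K) = 1.16 × 3.85×10^6 × (1 − 3.85×10^6/5.741×10^6).
1 − 3.85×10^6/5.741×10^6 = 0.32939; dN/dt = 1.16 × 3.85×10^6 × 0.32939 = 1.47103×10^6.

1470000 cells per hour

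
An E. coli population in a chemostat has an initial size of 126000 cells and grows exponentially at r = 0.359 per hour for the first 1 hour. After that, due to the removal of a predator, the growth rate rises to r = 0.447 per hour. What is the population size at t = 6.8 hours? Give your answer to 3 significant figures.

Phase 1: N(1) = 126000·e^(0.359×1) = 126000·e^0.359 = 180419.
Phase 2 runs for 6.8 − 1 = 5.8 hours at r = 0.447.
N(6.8) = 180419·e^(0.447×5.8) = 180419·e^2.593 = 2.411205×10^6.

2410000 cells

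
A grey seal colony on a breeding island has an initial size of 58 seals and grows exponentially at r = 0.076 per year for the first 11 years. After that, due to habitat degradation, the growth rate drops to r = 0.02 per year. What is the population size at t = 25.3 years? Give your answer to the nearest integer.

Phase 1: N(11) = 58·e^(0.076×11) = 58·e^0.836 = 133.813.
Phase 2 runs for 25.3 − 11 = 14.3 years at r = 0.02.
N(25.3) = 133.813·e^(0.02×14.3) = 133.813·e^0.286 = 178.117.

178 seals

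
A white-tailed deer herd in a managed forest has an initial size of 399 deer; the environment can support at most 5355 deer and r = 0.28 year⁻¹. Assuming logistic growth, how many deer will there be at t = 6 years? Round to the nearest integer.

1615 deer

A = (K − N₀)/N₀ = (5355 − 399)/399 = 12.421.
N(t) = K/(1 + A·e^(−rt)) = 5355/(1 + 12.421×e^(−0.28×6)).
e^(−1.68) = 0.18637; denominator = 1 + 12.421×0.18637 = 3.315.
N = 5355/3.315 = 1615.4.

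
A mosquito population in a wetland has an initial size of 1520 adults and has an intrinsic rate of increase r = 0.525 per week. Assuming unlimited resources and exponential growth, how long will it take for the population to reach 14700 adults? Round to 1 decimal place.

Set N₀·e^(rt) = 14700: e^(0.525·t) = 14700/1520 = 9.6711.
0.525·t = ln(9.6711) = 2.2691, so t = 2.2691/0.525 = 4.3222.

4.3 weeks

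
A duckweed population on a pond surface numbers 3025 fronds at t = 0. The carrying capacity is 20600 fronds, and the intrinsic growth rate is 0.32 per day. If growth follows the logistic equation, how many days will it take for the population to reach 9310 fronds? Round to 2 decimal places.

A = (K − N₀)/N₀ = (20600 − 3025)/3025 = 5.8099.
Solve 20600/(1 + 5.8099·e^(−0.32t)) = 9310: 1 + 5.8099·e^(−0.32t) = 2.2127, so e^(−0.32t) = 0.208725.
−0.32·t = ln(0.208725) = -1.5667, so t = 1.5667/0.32 = 4.8961.

4.90 days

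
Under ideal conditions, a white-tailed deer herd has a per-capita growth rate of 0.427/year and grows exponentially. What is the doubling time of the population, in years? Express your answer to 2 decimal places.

Doubling time t_d = ln(2)/r = 0.6931/0.427 = 1.6233.

1.62 years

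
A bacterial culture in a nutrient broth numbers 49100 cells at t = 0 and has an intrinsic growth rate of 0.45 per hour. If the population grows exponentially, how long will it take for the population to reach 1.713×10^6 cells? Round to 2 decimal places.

7.89 hours

Set N₀·e^(rt) = 1.713×10^6: e^(0.45·t) = 1.713×10^6/49100 = 34.888.
0.45·t = ln(34.888) = 3.5521, so t = 3.5521/0.45 = 7.8936.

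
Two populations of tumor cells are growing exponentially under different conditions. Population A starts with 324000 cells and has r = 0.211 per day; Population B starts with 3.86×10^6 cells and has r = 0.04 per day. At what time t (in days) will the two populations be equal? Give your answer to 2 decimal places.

Set 324000·e^(0.211t) = 3.86×10^6·e^(0.04t).
e^((0.211 − 0.04)t) = 3.86×10^6/324000 → e^(0.171·t) = 11.914.
0.171·t = ln(11.914) = 2.4777, so t = 2.4777/0.171 = 14.489.

14.49 days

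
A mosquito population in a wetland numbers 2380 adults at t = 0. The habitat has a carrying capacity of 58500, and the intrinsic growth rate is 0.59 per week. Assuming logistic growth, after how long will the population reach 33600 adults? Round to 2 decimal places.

A = (K − N₀)/N₀ = (58500 − 2380)/2380 = 23.58.
Solve 58500/(1 + 23.58·e^(−0.59t)) = 33600: 1 + 23.58·e^(−0.59t) = 1.7411, so e^(−0.59t) = 0.0314282.
−0.59·t = ln(0.0314282) = -3.4601, so t = 3.4601/0.59 = 5.8645.

5.86 weeks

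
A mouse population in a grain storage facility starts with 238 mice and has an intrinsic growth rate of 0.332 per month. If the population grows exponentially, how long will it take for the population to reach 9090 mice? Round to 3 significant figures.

11.0 months

Set N₀·e^(rt) = 9090: e^(0.332·t) = 9090/238 = 38.193.
0.332·t = ln(38.193) = 3.6427, so t = 3.6427/0.332 = 10.972.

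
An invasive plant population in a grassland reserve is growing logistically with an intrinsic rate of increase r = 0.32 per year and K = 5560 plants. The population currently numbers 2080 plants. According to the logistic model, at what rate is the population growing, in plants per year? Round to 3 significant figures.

dN/dt = rN(1 − N/K) = 0.32 × 2080 × (1 − 2080/5560).
1 − 2080/5560 = 0.6259; dN/dt = 0.32 × 2080 × 0.6259 = 416.6.

417 plants per year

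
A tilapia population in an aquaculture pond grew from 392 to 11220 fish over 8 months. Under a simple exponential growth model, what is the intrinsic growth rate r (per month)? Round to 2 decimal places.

From N(t) = N₀·e^(rt): e^(r·8) = 11220/392 = 28.622.
r·8 = ln(28.622) = 3.3542, so r = 3.3542/8 = 0.41927.

0.42 per month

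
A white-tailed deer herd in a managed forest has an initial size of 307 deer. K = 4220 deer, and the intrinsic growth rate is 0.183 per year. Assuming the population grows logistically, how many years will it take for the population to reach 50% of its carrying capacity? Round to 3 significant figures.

A = (K − N₀)/N₀ = (4220 − 307)/307 = 12.746.
Solve 4220/(1 + 12.746·e^(−0.183t)) = 2110: 1 + 12.746·e^(−0.183t) = 2, so e^(−0.183t) = 0.0784564.
−0.183·t = ln(0.0784564) = -2.5452, so t = 2.5452/0.183 = 13.908.

13.9 years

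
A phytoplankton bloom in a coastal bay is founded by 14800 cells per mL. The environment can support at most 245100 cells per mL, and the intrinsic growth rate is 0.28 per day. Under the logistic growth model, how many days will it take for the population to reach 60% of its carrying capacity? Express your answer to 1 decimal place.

A = (K − N₀)/N₀ = (245100 − 14800)/14800 = 15.561.
Solve 245100/(1 + 15.561·e^(−0.28t)) = 147060: 1 + 15.561·e^(−0.28t) = 1.6667, so e^(−0.28t) = 0.0428427.
−0.28·t = ln(0.0428427) = -3.1502, so t = 3.1502/0.28 = 11.251.

11.3 days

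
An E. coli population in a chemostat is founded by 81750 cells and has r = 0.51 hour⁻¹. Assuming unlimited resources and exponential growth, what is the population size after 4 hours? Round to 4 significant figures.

N(t) = N₀·e^(rt) = 81750 × e^(0.51×4) = 81750 × e^2.04.
e^2.04 ≈ 7.6906, so N ≈ 81750 × 7.6906 = 628707.

628700 cells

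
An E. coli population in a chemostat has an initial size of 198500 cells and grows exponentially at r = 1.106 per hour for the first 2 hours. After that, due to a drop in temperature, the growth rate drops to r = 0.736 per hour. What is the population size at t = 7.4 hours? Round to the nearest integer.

96489464 cells

Phase 1: N(2) = 198500·e^(1.106×2) = 198500·e^2.212 = 1.813092×10^6.
Phase 2 runs for 7.4 − 2 = 5.4 hours at r = 0.736.
N(7.4) = 1.813092×10^6·e^(0.736×5.4) = 1.813092×10^6·e^3.974 = 9.648946×10^7.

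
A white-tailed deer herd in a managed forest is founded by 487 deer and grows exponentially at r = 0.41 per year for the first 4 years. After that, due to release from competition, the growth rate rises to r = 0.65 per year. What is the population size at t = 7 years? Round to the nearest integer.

Phase 1: N(4) = 487·e^(0.41×4) = 487·e^1.64 = 2510.57.
Phase 2 runs for 7 − 4 = 3 years at r = 0.65.
N(7) = 2510.57·e^(0.65×3) = 2510.57·e^1.95 = 17646.

17646 deer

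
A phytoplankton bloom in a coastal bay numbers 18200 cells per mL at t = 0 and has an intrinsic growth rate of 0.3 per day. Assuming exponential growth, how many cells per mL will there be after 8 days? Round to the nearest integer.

200622 cells per mL

N(t) = N₀·e^(rt) = 18200 × e^(0.3×8) = 18200 × e^2.4.
e^2.4 ≈ 11.023, so N ≈ 18200 × 11.023 = 200622.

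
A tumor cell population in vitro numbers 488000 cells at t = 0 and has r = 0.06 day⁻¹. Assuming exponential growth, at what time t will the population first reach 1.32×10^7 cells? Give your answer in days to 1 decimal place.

55.0 days

Set N₀·e^(rt) = 1.32×10^7: e^(0.06·t) = 1.32×10^7/488000 = 27.049.
0.06·t = ln(27.049) = 3.2977, so t = 3.2977/0.06 = 54.961.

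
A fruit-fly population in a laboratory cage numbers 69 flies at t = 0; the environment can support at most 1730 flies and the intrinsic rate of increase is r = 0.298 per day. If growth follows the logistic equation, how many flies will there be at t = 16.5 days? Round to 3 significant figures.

1470 flies

A = (K − N₀)/N₀ = (1730 − 69)/69 = 24.072.
N(t) = K/(1 + A·e^(−rt)) = 1730/(1 + 24.072×e^(−0.298×16.5)).
e^(−4.917) = 0.0073211; denominator = 1 + 24.072×0.0073211 = 1.1762.
N = 1730/1.1762 = 1470.79.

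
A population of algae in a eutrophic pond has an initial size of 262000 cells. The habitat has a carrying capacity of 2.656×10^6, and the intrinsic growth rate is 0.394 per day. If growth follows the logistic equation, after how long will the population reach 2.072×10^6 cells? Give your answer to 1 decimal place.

A = (K − N₀)/N₀ = (2.656×10^6 − 262000)/262000 = 9.1374.
Solve 2.656×10^6/(1 + 9.1374·e^(−0.394t)) = 2.072×10^6: 1 + 9.1374·e^(−0.394t) = 1.2819, so e^(−0.394t) = 0.0308461.
−0.394·t = ln(0.0308461) = -3.4787, so t = 3.4787/0.394 = 8.8293.

8.8 days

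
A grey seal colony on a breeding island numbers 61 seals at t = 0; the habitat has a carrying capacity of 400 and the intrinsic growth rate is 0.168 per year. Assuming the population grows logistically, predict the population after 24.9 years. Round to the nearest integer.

369 seals

A = (K − N₀)/N₀ = (400 − 61)/61 = 5.5574.
N(t) = K/(1 + A·e^(−rt)) = 400/(1 + 5.5574×e^(−0.168×24.9)).
e^(−4.183) = 0.01525; denominator = 1 + 5.5574×0.01525 = 1.0847.
N = 400/1.0847 = 368.749.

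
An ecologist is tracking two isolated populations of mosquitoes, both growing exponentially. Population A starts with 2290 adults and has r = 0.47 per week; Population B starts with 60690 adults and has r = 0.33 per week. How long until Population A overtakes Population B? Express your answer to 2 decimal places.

23.41 weeks

Set 2290·e^(0.47t) = 60690·e^(0.33t).
e^((0.47 − 0.33)t) = 60690/2290 → e^(0.14·t) = 26.502.
0.14·t = ln(26.502) = 3.2772, so t = 3.2772/0.14 = 23.409.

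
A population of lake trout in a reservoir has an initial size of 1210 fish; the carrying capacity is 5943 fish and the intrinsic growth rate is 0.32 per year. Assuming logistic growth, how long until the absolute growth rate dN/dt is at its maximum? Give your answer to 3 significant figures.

Logistic growth is fastest at N = K/2 = 2971.5.
A = (K − N₀)/N₀ = 3.9116. Set K/(1 + A·e^(−rt)) = K/2 → A·e^(−rt) = 1.
e^(−0.32t) = 1/3.9116 = 0.255652, so t = ln(3.9116)/0.32 = 1.3639/0.32 = 4.2623.

4.26 years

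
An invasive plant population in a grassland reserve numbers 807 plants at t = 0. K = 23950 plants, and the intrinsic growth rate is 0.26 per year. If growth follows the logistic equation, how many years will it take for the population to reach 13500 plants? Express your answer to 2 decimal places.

13.89 years

A = (K − N₀)/N₀ = (23950 − 807)/807 = 28.678.
Solve 23950/(1 + 28.678·e^(−0.26t)) = 13500: 1 + 28.678·e^(−0.26t) = 1.7741, so e^(−0.26t) = 0.0269921.
−0.26·t = ln(0.0269921) = -3.6122, so t = 3.6122/0.26 = 13.893.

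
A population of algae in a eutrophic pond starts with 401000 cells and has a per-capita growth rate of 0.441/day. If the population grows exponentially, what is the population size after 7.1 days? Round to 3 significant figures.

9180000 cells

N(t) = N₀·e^(rt) = 401000 × e^(0.441×7.1) = 401000 × e^3.131.
e^3.131 ≈ 22.899, so N ≈ 401000 × 22.899 = 9.182561×10^6.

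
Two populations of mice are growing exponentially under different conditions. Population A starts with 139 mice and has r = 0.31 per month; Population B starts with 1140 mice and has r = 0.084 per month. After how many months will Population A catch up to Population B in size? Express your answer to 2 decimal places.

9.31 months

Set 139·e^(0.31t) = 1140·e^(0.084t).
e^((0.31 − 0.084)t) = 1140/139 → e^(0.226·t) = 8.2014.
0.226·t = ln(8.2014) = 2.1043, so t = 2.1043/0.226 = 9.3111.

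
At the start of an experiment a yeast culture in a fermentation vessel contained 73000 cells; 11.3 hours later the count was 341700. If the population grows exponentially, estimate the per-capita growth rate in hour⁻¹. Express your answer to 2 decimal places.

From N(t) = N₀·e^(rt): e^(r·11.3) = 341700/73000 = 4.6808.
r·11.3 = ln(4.6808) = 1.5435, so r = 1.5435/11.3 = 0.13659.

0.14 per hour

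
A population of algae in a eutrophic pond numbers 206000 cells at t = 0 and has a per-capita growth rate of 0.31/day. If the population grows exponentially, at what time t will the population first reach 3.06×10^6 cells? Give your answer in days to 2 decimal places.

Set N₀·e^(rt) = 3.06×10^6: e^(0.31·t) = 3.06×10^6/206000 = 14.854.
0.31·t = ln(14.854) = 2.6983, so t = 2.6983/0.31 = 8.7042.

8.70 days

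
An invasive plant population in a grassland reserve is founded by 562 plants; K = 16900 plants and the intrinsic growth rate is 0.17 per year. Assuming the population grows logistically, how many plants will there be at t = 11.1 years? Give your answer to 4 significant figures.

3127 plants

A = (K − N₀)/N₀ = (16900 − 562)/562 = 29.071.
N(t) = K/(1 + A·e^(−rt)) = 16900/(1 + 29.071×e^(−0.17×11.1)).
e^(−1.887) = 0.15153; denominator = 1 + 29.071×0.15153 = 5.405.
N = 16900/5.405 = 3126.72.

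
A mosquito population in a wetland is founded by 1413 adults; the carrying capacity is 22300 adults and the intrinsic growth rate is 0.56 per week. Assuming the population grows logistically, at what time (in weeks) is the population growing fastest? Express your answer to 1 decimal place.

Logistic growth is fastest at N = K/2 = 11150.
A = (K − N₀)/N₀ = 14.782. Set K/(1 + A·e^(−rt)) = K/2 → A·e^(−rt) = 1.
e^(−0.56t) = 1/14.782 = 0.0676497, so t = ln(14.782)/0.56 = 2.6934/0.56 = 4.8097.

4.8 weeks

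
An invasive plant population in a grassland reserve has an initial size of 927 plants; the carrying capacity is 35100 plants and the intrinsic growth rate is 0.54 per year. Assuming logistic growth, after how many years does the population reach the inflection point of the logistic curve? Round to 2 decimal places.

6.68 years

Logistic growth is fastest at N = K/2 = 17550.
A = (K − N₀)/N₀ = 36.864. Set K/(1 + A·e^(−rt)) = K/2 → A·e^(−rt) = 1.
e^(−0.54t) = 1/36.864 = 0.0271267, so t = ln(36.864)/0.54 = 3.6072/0.54 = 6.6801.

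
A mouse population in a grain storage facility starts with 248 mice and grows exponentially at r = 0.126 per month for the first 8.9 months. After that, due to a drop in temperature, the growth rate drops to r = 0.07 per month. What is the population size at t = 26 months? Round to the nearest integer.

Phase 1: N(8.9) = 248·e^(0.126×8.9) = 248·e^1.121 = 761.149.
Phase 2 runs for 26 − 8.9 = 17.1 months at r = 0.07.
N(26) = 761.149·e^(0.07×17.1) = 761.149·e^1.197 = 2519.53.

2520 mice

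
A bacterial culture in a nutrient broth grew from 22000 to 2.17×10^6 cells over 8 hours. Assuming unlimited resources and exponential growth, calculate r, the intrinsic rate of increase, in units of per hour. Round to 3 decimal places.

0.574 per hour

From N(t) = N₀·e^(rt): e^(r·8) = 2.17×10^6/22000 = 98.636.
r·8 = ln(98.636) = 4.5914, so r = 4.5914/8 = 0.57393.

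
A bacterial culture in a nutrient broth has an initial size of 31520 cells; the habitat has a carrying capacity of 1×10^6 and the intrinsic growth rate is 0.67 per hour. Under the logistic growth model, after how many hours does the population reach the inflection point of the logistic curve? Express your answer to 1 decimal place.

5.1 hours

Logistic growth is fastest at N = K/2 = 500000.
A = (K − N₀)/N₀ = 30.726. Set K/(1 + A·e^(−rt)) = K/2 → A·e^(−rt) = 1.
e^(−0.67t) = 1/30.726 = 0.0325458, so t = ln(30.726)/0.67 = 3.4251/0.67 = 5.1121.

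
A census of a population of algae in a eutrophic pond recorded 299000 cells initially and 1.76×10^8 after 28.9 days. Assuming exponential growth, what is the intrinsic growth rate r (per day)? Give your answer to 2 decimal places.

From N(t) = N₀·e^(rt): e^(r·28.9) = 1.76×10^8/299000 = 588.63.
r·28.9 = ln(588.63) = 6.3778, so r = 6.3778/28.9 = 0.22068.

0.22 per day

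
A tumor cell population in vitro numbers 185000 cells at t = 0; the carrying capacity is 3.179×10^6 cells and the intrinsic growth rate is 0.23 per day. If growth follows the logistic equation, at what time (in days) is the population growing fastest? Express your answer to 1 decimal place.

Logistic growth is fastest at N = K/2 = 1.5895×10^6.
A = (K − N₀)/N₀ = 16.184. Set K/(1 + A·e^(−rt)) = K/2 → A·e^(−rt) = 1.
e^(−0.23t) = 1/16.184 = 0.0617902, so t = ln(16.184)/0.23 = 2.784/0.23 = 12.104.

12.1 days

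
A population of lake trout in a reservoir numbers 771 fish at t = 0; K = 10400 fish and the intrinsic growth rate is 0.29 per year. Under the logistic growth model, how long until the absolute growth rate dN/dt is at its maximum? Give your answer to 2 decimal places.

8.71 years

Logistic growth is fastest at N = K/2 = 5200.
A = (K − N₀)/N₀ = 12.489. Set K/(1 + A·e^(−rt)) = K/2 → A·e^(−rt) = 1.
e^(−0.29t) = 1/12.489 = 0.0800706, so t = ln(12.489)/0.29 = 2.5248/0.29 = 8.7064.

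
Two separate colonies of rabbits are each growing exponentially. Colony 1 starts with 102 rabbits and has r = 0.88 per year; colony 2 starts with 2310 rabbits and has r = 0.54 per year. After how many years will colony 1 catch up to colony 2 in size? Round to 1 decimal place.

Set 102·e^(0.88t) = 2310·e^(0.54t).
e^((0.88 − 0.54)t) = 2310/102 → e^(0.34·t) = 22.647.
0.34·t = ln(22.647) = 3.12, so t = 3.12/0.34 = 9.1766.

9.2 years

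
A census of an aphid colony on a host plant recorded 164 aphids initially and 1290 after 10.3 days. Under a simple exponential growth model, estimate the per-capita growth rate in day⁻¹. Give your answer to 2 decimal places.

From N(t) = N₀·e^(rt): e^(r·10.3) = 1290/164 = 7.8659.
r·10.3 = ln(7.8659) = 2.0625, so r = 2.0625/10.3 = 0.20025.

0.20 per day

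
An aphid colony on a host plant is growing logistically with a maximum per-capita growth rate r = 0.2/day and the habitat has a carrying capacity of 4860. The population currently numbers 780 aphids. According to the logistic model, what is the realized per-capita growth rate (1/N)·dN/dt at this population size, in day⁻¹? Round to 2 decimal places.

(1/N)·dN/dt = r(1 − N/K) = 0.2 × (1 − 780/4860).
= 0.2 × 0.83951 = 0.1679.

0.17 per day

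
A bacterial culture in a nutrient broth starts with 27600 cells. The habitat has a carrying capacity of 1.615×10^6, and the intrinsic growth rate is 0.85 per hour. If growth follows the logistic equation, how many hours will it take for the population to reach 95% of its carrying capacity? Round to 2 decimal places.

8.23 hours

A = (K − N₀)/N₀ = (1.615×10^6 − 27600)/27600 = 57.514.
Solve 1.615×10^6/(1 + 57.514·e^(−0.85t)) = 1.53425×10^6: 1 + 57.514·e^(−0.85t) = 1.0526, so e^(−0.85t) = 0.000915101.
−0.85·t = ln(0.000915101) = -6.9965, so t = 6.9965/0.85 = 8.2311.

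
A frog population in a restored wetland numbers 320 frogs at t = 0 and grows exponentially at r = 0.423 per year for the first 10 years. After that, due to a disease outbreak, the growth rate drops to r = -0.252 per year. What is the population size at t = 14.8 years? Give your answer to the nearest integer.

6560 frogs

Phase 1: N(10) = 320·e^(0.423×10) = 320·e^4.23 = 21989.5.
Phase 2 runs for 14.8 − 10 = 4.8 years at r = -0.252.
N(14.8) = 21989.5·e^(-0.252×4.8) = 21989.5·e^-1.21 = 6559.84.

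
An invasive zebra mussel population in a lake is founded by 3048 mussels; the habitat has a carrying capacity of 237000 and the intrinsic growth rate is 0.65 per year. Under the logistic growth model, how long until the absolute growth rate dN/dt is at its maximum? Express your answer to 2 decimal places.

Logistic growth is fastest at N = K/2 = 118500.
A = (K − N₀)/N₀ = 76.756. Set K/(1 + A·e^(−rt)) = K/2 → A·e^(−rt) = 1.
e^(−0.65t) = 1/76.756 = 0.0130283, so t = ln(76.756)/0.65 = 4.3406/0.65 = 6.6779.

6.68 years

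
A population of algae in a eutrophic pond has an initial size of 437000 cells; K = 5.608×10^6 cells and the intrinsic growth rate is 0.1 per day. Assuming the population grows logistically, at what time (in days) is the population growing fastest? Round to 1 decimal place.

Logistic growth is fastest at N = K/2 = 2.804×10^6.
A = (K − N₀)/N₀ = 11.833. Set K/(1 + A·e^(−rt)) = K/2 → A·e^(−rt) = 1.
e^(−0.1t) = 1/11.833 = 0.0845098, so t = ln(11.833)/0.1 = 2.4709/0.1 = 24.709.

24.7 days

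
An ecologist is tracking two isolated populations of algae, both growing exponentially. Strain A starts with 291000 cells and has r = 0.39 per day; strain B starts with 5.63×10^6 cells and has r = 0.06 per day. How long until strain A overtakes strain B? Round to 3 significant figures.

Set 291000·e^(0.39t) = 5.63×10^6·e^(0.06t).
e^((0.39 − 0.06)t) = 5.63×10^6/291000 → e^(0.33·t) = 19.347.
0.33·t = ln(19.347) = 2.9625, so t = 2.9625/0.33 = 8.9774.

8.98 days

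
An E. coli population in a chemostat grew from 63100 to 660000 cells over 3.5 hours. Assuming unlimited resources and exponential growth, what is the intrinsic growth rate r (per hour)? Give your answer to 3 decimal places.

From N(t) = N₀·e^(rt): e^(r·3.5) = 660000/63100 = 10.46.
r·3.5 = ln(10.46) = 2.3475, so r = 2.3475/3.5 = 0.67072.

0.671 per hour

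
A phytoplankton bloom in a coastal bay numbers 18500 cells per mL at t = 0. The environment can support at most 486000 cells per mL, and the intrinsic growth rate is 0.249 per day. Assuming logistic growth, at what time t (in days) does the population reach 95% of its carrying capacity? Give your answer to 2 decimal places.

24.80 days

A = (K − N₀)/N₀ = (486000 − 18500)/18500 = 25.27.
Solve 486000/(1 + 25.27·e^(−0.249t)) = 461700: 1 + 25.27·e^(−0.249t) = 1.0526, so e^(−0.249t) = 0.00208275.
−0.249·t = ln(0.00208275) = -6.1741, so t = 6.1741/0.249 = 24.795.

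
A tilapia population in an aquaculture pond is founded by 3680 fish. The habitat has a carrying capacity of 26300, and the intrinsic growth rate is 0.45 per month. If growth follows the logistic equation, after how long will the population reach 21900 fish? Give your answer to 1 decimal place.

A = (K − N₀)/N₀ = (26300 − 3680)/3680 = 6.1467.
Solve 26300/(1 + 6.1467·e^(−0.45t)) = 21900: 1 + 6.1467·e^(−0.45t) = 1.2009, so e^(−0.45t) = 0.0326862.
−0.45·t = ln(0.0326862) = -3.4208, so t = 3.4208/0.45 = 7.6018.

7.6 months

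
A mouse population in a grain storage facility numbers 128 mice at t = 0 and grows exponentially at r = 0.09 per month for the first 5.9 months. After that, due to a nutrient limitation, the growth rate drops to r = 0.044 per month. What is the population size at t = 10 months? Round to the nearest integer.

261 mice

Phase 1: N(5.9) = 128·e^(0.09×5.9) = 128·e^0.531 = 217.681.
Phase 2 runs for 10 − 5.9 = 4.1 months at r = 0.044.
N(10) = 217.681·e^(0.044×4.1) = 217.681·e^0.1804 = 260.716.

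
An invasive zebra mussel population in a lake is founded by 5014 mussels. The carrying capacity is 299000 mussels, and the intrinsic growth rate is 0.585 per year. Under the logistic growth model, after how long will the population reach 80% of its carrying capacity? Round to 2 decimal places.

9.33 years

A = (K − N₀)/N₀ = (299000 − 5014)/5014 = 58.633.
Solve 299000/(1 + 58.633·e^(−0.585t)) = 239200: 1 + 58.633·e^(−0.585t) = 1.25, so e^(−0.585t) = 0.00426381.
−0.585·t = ln(0.00426381) = -5.4576, so t = 5.4576/0.585 = 9.3292.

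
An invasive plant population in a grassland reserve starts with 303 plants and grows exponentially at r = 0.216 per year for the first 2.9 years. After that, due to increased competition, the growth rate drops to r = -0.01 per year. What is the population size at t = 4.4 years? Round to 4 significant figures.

558.4 plants

Phase 1: N(2.9) = 303·e^(0.216×2.9) = 303·e^0.6264 = 566.872.
Phase 2 runs for 4.4 − 2.9 = 1.5 years at r = -0.01.
N(4.4) = 566.872·e^(-0.01×1.5) = 566.872·e^-0.015 = 558.432.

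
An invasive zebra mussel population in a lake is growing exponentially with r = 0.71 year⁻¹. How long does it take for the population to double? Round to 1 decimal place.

1.0 years

Doubling time t_d = ln(2)/r = 0.6931/0.71 = 0.97626.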